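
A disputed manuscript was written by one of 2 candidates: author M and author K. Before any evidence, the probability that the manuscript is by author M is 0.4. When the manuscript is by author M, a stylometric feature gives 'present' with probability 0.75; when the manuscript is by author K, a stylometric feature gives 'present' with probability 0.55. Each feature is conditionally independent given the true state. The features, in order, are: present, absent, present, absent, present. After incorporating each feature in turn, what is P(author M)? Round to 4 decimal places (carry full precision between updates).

0.3429

After 'present': P(author M) = 0.75·0.4000 / (0.75·0.4000 + 0.55·0.6000) ≈ 0.4762
After 'absent': P(author M) = 0.25·0.4762 / (0.25·0.4762 + 0.45·0.5238) ≈ 0.3356
After 'present': P(author M) = 0.75·0.3356 / (0.75·0.3356 + 0.55·0.6644) ≈ 0.4078
After 'absent': P(author M) = 0.25·0.4078 / (0.25·0.4078 + 0.45·0.5922) ≈ 0.2767
After 'present': P(author M) = 0.75·0.2767 / (0.75·0.2767 + 0.55·0.7233) ≈ 0.3429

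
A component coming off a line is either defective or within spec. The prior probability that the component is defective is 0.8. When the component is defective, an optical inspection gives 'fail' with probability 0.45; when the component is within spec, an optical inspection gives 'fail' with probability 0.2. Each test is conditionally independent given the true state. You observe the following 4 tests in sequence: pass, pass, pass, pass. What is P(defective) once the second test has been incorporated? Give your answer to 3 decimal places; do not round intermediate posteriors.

0.654

After 'pass': P(defective) = 0.55·0.8000 / (0.55·0.8000 + 0.8·0.2000) ≈ 0.7333
After 'pass': P(defective) = 0.55·0.7333 / (0.55·0.7333 + 0.8·0.2667) ≈ 0.6541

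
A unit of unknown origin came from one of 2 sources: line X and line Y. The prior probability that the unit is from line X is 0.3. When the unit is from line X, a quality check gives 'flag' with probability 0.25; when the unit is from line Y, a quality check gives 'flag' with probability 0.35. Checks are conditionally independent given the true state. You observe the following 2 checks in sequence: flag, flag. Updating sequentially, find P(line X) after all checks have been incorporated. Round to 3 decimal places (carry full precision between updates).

After 'flag': P(line X) = 0.25·0.3000 / (0.25·0.3000 + 0.35·0.7000) ≈ 0.2344
After 'flag': P(line X) = 0.25·0.2344 / (0.25·0.2344 + 0.35·0.7656) ≈ 0.1794

0.179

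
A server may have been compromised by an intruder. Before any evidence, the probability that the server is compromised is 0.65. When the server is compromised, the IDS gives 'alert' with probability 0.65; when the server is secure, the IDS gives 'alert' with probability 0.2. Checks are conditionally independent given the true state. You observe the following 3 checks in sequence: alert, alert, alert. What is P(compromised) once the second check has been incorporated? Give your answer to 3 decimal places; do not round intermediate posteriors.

0.951

After 'alert': P(compromised) = 0.65·0.6500 / (0.65·0.6500 + 0.2·0.3500) ≈ 0.8579
After 'alert': P(compromised) = 0.65·0.8579 / (0.65·0.8579 + 0.2·0.1421) ≈ 0.9515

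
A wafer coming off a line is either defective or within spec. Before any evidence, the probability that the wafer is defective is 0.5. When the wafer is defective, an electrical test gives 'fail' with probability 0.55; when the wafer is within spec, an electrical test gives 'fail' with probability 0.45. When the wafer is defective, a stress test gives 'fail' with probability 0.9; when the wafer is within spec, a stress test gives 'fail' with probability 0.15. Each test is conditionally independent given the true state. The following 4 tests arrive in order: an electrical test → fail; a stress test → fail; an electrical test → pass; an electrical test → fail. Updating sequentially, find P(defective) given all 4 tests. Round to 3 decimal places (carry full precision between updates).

0.880

After an electrical test='fail': P(defective) = 0.55·0.5000 / (0.55·0.5000 + 0.45·0.5000) ≈ 0.5500
After a stress test='fail': P(defective) = 0.9·0.5500 / (0.9·0.5500 + 0.15·0.4500) ≈ 0.8800
After an electrical test='pass': P(defective) = 0.45·0.8800 / (0.45·0.8800 + 0.55·0.1200) ≈ 0.8571
After an electrical test='fail': P(defective) = 0.55·0.8571 / (0.55·0.8571 + 0.45·0.1429) ≈ 0.8800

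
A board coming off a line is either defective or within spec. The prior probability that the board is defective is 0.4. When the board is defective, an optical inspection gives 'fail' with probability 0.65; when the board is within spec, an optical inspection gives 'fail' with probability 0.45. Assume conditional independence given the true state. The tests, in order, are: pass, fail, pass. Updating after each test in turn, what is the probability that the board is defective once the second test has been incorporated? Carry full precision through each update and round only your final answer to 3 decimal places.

After 'pass': P(defective) = 0.35·0.4000 / (0.35·0.4000 + 0.55·0.6000) ≈ 0.2979
After 'fail': P(defective) = 0.65·0.2979 / (0.65·0.2979 + 0.45·0.7021) ≈ 0.3800

0.380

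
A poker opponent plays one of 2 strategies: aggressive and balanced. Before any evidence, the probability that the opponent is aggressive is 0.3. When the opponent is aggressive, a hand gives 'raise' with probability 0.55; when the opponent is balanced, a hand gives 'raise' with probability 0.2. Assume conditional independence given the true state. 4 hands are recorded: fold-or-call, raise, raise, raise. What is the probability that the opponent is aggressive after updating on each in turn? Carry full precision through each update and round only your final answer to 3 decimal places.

After 'fold-or-call': P(aggressive) = 0.45·0.3000 / (0.45·0.3000 + 0.8·0.7000) ≈ 0.1942
After 'raise': P(aggressive) = 0.55·0.1942 / (0.55·0.1942 + 0.2·0.8058) ≈ 0.3987
After 'raise': P(aggressive) = 0.55·0.3987 / (0.55·0.3987 + 0.2·0.6013) ≈ 0.6458
After 'raise': P(aggressive) = 0.55·0.6458 / (0.55·0.6458 + 0.2·0.3542) ≈ 0.8337

0.834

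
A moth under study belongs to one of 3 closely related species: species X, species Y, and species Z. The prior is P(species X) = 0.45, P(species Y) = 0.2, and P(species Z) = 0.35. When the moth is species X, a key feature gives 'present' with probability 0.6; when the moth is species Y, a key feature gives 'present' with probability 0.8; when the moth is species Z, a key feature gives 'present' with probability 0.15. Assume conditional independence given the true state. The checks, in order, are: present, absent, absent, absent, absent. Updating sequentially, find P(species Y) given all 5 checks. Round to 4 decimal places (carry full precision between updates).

0.0074

After 'present': normaliser = 0.6·0.4500 + 0.8·0.2000 + 0.15·0.3500; P(species X) ≈ 0.5596, P(species Y) ≈ 0.3316, P(species Z) ≈ 0.1088
After 'absent': normaliser = 0.4·0.5596 + 0.2·0.3316 + 0.85·0.1088; P(species X) ≈ 0.5850, P(species Y) ≈ 0.1733, P(species Z) ≈ 0.2417
After 'absent': normaliser = 0.4·0.5850 + 0.2·0.1733 + 0.85·0.2417; P(species X) ≈ 0.4935, P(species Y) ≈ 0.0731, P(species Z) ≈ 0.4333
After 'absent': normaliser = 0.4·0.4935 + 0.2·0.0731 + 0.85·0.4333; P(species X) ≈ 0.3401, P(species Y) ≈ 0.0252, P(species Z) ≈ 0.6347
After 'absent': normaliser = 0.4·0.3401 + 0.2·0.0252 + 0.85·0.6347; P(species X) ≈ 0.1999, P(species Y) ≈ 0.0074, P(species Z) ≈ 0.7927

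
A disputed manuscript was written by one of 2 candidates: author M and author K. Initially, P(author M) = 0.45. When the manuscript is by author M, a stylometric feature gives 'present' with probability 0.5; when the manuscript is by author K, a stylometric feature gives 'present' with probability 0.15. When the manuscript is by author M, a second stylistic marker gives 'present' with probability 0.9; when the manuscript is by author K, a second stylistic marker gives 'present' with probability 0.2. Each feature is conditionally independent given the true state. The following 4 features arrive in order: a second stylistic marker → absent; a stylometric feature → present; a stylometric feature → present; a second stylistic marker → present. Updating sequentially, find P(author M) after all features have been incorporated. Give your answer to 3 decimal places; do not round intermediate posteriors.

0.836

After a second stylistic marker='absent': P(author M) = 0.1·0.4500 / (0.1·0.4500 + 0.8·0.5500) ≈ 0.0928
After a stylometric feature='present': P(author M) = 0.5·0.0928 / (0.5·0.0928 + 0.15·0.9072) ≈ 0.2542
After a stylometric feature='present': P(author M) = 0.5·0.2542 / (0.5·0.2542 + 0.15·0.7458) ≈ 0.5319
After a second stylistic marker='present': P(author M) = 0.9·0.5319 / (0.9·0.5319 + 0.2·0.4681) ≈ 0.8364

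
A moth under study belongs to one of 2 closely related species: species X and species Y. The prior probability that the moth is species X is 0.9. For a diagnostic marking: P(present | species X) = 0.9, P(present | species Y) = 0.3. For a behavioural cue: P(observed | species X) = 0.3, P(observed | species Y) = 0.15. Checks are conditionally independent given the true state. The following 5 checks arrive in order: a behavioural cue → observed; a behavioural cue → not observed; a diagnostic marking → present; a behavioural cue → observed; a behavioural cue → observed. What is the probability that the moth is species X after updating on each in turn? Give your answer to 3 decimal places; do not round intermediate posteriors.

0.994

Each posterior becomes the prior for the next update.
After a behavioural cue='observed': P(species X) = 0.3·0.9000 / (0.3·0.9000 + 0.15·0.1000) ≈ 0.9474
After a behavioural cue='not observed': P(species X) = 0.7·0.9474 / (0.7·0.9474 + 0.85·0.0526) ≈ 0.9368
After a diagnostic marking='present': P(species X) = 0.9·0.9368 / (0.9·0.9368 + 0.3·0.0632) ≈ 0.9780
After a behavioural cue='observed': P(species X) = 0.3·0.9780 / (0.3·0.9780 + 0.15·0.0220) ≈ 0.9889
After a behavioural cue='observed': P(species X) = 0.3·0.9889 / (0.3·0.9889 + 0.15·0.0111) ≈ 0.9944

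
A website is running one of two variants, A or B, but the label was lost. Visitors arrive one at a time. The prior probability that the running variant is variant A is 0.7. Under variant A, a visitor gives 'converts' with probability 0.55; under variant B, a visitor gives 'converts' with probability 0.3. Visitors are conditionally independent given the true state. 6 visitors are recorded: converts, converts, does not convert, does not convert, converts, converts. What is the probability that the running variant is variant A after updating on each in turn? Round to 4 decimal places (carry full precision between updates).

0.9159

After 'converts': P(A) = 0.55·0.7000 / (0.55·0.7000 + 0.3·0.3000) ≈ 0.8105
After 'converts': P(A) = 0.55·0.8105 / (0.55·0.8105 + 0.3·0.1895) ≈ 0.8869
After 'does not convert': P(A) = 0.45·0.8869 / (0.45·0.8869 + 0.7·0.1131) ≈ 0.8345
After 'does not convert': P(A) = 0.45·0.8345 / (0.45·0.8345 + 0.7·0.1655) ≈ 0.7642
After 'converts': P(A) = 0.55·0.7642 / (0.55·0.7642 + 0.3·0.2358) ≈ 0.8559
After 'converts': P(A) = 0.55·0.8559 / (0.55·0.8559 + 0.3·0.1441) ≈ 0.9159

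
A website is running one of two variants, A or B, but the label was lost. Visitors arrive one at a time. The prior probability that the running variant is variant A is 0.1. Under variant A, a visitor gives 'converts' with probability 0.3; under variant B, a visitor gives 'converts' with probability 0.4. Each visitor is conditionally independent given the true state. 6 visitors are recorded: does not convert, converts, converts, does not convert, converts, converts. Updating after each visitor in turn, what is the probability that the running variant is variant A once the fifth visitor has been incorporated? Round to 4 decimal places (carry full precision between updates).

After 'does not convert': P(A) = 0.7·0.1000 / (0.7·0.1000 + 0.6·0.9000) ≈ 0.1148
After 'converts': P(A) = 0.3·0.1148 / (0.3·0.1148 + 0.4·0.8852) ≈ 0.0886
After 'converts': P(A) = 0.3·0.0886 / (0.3·0.0886 + 0.4·0.9114) ≈ 0.0680
After 'does not convert': P(A) = 0.7·0.0680 / (0.7·0.0680 + 0.6·0.9320) ≈ 0.0784
After 'converts': P(A) = 0.3·0.0784 / (0.3·0.0784 + 0.4·0.9216) ≈ 0.0600

0.0600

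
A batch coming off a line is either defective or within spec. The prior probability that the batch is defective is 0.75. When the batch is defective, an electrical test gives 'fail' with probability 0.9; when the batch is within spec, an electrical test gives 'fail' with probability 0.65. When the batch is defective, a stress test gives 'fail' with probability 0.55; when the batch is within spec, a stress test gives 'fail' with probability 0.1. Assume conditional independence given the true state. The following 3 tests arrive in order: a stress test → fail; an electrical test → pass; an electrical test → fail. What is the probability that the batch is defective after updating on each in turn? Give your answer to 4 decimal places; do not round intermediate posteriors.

0.8672

After a stress test='fail': P(defective) = 0.55·0.7500 / (0.55·0.7500 + 0.1·0.2500) ≈ 0.9429
After an electrical test='pass': P(defective) = 0.1·0.9429 / (0.1·0.9429 + 0.35·0.0571) ≈ 0.8250
After an electrical test='fail': P(defective) = 0.9·0.8250 / (0.9·0.8250 + 0.65·0.1750) ≈ 0.8672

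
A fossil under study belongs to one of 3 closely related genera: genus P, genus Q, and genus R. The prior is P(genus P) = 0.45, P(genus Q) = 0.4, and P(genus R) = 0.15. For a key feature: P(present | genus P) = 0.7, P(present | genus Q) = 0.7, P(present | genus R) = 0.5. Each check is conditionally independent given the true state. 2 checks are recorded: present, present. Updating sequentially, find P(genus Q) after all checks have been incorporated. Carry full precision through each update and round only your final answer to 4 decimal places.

0.4317

Each posterior becomes the prior for the next update.
After 'present': normaliser = 0.7·0.4500 + 0.7·0.4000 + 0.5·0.1500; P(genus P) ≈ 0.4701, P(genus Q) ≈ 0.4179, P(genus R) ≈ 0.1119
After 'present': normaliser = 0.7·0.4701 + 0.7·0.4179 + 0.5·0.1119; P(genus P) ≈ 0.4857, P(genus Q) ≈ 0.4317, P(genus R) ≈ 0.0826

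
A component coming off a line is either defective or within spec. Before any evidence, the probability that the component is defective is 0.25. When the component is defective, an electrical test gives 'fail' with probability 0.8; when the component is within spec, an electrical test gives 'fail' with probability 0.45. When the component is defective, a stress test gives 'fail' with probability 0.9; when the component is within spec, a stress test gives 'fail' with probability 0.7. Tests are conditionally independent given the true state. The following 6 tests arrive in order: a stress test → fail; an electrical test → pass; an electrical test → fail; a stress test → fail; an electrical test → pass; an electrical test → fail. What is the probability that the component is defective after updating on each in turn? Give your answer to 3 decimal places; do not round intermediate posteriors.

0.187

After a stress test='fail': P(defective) = 0.9·0.2500 / (0.9·0.2500 + 0.7·0.7500) ≈ 0.3000
After an electrical test='pass': P(defective) = 0.2·0.3000 / (0.2·0.3000 + 0.55·0.7000) ≈ 0.1348
After an electrical test='fail': P(defective) = 0.8·0.1348 / (0.8·0.1348 + 0.45·0.8652) ≈ 0.2169
After a stress test='fail': P(defective) = 0.9·0.2169 / (0.9·0.2169 + 0.7·0.7831) ≈ 0.2627
After an electrical test='pass': P(defective) = 0.2·0.2627 / (0.2·0.2627 + 0.55·0.7373) ≈ 0.1147
After an electrical test='fail': P(defective) = 0.8·0.1147 / (0.8·0.1147 + 0.45·0.8853) ≈ 0.1872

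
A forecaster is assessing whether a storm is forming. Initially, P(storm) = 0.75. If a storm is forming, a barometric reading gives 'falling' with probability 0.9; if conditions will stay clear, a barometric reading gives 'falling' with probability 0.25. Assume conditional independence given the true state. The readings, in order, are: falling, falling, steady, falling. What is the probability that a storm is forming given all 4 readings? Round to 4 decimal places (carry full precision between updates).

After 'falling': P(storm) = 0.9·0.7500 / (0.9·0.7500 + 0.25·0.2500) ≈ 0.9153
After 'falling': P(storm) = 0.9·0.9153 / (0.9·0.9153 + 0.25·0.0847) ≈ 0.9749
After 'steady': P(storm) = 0.1·0.9749 / (0.1·0.9749 + 0.75·0.0251) ≈ 0.8383
After 'falling': P(storm) = 0.9·0.8383 / (0.9·0.8383 + 0.25·0.1617) ≈ 0.9491

0.9491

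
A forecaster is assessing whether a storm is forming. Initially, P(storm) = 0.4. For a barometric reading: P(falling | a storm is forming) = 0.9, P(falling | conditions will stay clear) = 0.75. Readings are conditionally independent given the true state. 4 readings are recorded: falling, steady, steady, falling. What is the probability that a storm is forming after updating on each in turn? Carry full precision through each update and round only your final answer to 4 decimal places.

After 'falling': P(storm) = 0.9·0.4000 / (0.9·0.4000 + 0.75·0.6000) ≈ 0.4444
After 'steady': P(storm) = 0.1·0.4444 / (0.1·0.4444 + 0.25·0.5556) ≈ 0.2424
After 'steady': P(storm) = 0.1·0.2424 / (0.1·0.2424 + 0.25·0.7576) ≈ 0.1135
After 'falling': P(storm) = 0.9·0.1135 / (0.9·0.1135 + 0.75·0.8865) ≈ 0.1331

0.1331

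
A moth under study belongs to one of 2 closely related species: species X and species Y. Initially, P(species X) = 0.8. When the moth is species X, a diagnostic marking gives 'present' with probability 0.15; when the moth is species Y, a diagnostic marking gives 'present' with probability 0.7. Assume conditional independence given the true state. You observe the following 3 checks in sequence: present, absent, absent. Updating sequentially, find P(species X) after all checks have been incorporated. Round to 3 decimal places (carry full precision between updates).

Each posterior becomes the prior for the next update.
After 'present': P(species X) = 0.15·0.8000 / (0.15·0.8000 + 0.7·0.2000) ≈ 0.4615
After 'absent': P(species X) = 0.85·0.4615 / (0.85·0.4615 + 0.3·0.5385) ≈ 0.7083
After 'absent': P(species X) = 0.85·0.7083 / (0.85·0.7083 + 0.3·0.2917) ≈ 0.8731

0.873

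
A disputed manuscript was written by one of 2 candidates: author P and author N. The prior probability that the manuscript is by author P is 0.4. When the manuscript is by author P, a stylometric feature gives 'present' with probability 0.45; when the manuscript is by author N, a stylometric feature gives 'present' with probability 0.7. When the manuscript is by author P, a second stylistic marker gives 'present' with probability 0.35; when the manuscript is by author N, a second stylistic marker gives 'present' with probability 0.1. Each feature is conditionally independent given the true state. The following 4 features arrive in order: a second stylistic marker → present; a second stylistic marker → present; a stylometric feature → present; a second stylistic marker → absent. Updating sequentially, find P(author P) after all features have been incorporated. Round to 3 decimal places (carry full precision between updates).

After a second stylistic marker='present': P(author P) = 0.35·0.4000 / (0.35·0.4000 + 0.1·0.6000) ≈ 0.7000
After a second stylistic marker='present': P(author P) = 0.35·0.7000 / (0.35·0.7000 + 0.1·0.3000) ≈ 0.8909
After a stylometric feature='present': P(author P) = 0.45·0.8909 / (0.45·0.8909 + 0.7·0.1091) ≈ 0.8400
After a second stylistic marker='absent': P(author P) = 0.65·0.8400 / (0.65·0.8400 + 0.9·0.1600) ≈ 0.7913

0.791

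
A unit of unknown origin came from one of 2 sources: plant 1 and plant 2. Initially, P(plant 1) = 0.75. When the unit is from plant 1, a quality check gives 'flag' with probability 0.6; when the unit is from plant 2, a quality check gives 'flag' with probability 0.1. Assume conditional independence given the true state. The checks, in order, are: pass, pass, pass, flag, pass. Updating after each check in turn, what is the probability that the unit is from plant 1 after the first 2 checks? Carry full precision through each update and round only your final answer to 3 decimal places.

0.372

After 'pass': P(plant 1) = 0.4·0.7500 / (0.4·0.7500 + 0.9·0.2500) ≈ 0.5714
After 'pass': P(plant 1) = 0.4·0.5714 / (0.4·0.5714 + 0.9·0.4286) ≈ 0.3721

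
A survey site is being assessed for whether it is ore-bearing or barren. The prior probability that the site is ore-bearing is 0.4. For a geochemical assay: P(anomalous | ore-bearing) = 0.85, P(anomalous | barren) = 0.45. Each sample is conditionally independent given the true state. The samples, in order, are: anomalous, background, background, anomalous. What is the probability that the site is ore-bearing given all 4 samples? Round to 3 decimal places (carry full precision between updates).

0.150

After 'anomalous': P(ore) = 0.85·0.4000 / (0.85·0.4000 + 0.45·0.6000) ≈ 0.5574
After 'background': P(ore) = 0.15·0.5574 / (0.15·0.5574 + 0.55·0.4426) ≈ 0.2556
After 'background': P(ore) = 0.15·0.2556 / (0.15·0.2556 + 0.55·0.7444) ≈ 0.0856
After 'anomalous': P(ore) = 0.85·0.0856 / (0.85·0.0856 + 0.45·0.9144) ≈ 0.1503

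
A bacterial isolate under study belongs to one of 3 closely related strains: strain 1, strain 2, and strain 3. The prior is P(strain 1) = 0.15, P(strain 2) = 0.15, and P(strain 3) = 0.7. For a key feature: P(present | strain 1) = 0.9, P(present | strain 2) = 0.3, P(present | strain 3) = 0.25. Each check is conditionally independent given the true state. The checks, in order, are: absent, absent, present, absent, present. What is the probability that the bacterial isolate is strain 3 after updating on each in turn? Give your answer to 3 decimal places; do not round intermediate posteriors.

After 'absent': normaliser = 0.1·0.1500 + 0.7·0.1500 + 0.75·0.7000; P(strain 1) ≈ 0.0233, P(strain 2) ≈ 0.1628, P(strain 3) ≈ 0.8140
After 'absent': normaliser = 0.1·0.0233 + 0.7·0.1628 + 0.75·0.8140; P(strain 1) ≈ 0.0032, P(strain 2) ≈ 0.1568, P(strain 3) ≈ 0.8400
After 'present': normaliser = 0.9·0.0032 + 0.3·0.1568 + 0.25·0.8400; P(strain 1) ≈ 0.0111, P(strain 2) ≈ 0.1810, P(strain 3) ≈ 0.8079
After 'absent': normaliser = 0.1·0.0111 + 0.7·0.1810 + 0.75·0.8079; P(strain 1) ≈ 0.0015, P(strain 2) ≈ 0.1727, P(strain 3) ≈ 0.8258
After 'present': normaliser = 0.9·0.0015 + 0.3·0.1727 + 0.25·0.8258; P(strain 1) ≈ 0.0052, P(strain 2) ≈ 0.1995, P(strain 3) ≈ 0.7953

0.795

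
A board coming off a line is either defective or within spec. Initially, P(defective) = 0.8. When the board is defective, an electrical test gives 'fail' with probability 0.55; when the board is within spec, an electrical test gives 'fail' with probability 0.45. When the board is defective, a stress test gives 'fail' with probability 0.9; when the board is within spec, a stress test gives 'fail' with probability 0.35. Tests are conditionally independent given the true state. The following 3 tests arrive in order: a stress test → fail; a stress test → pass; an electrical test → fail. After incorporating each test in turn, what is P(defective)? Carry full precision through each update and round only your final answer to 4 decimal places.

Apply Bayes' rule sequentially, carrying P(defective) forward.
After a stress test='fail': P(defective) = 0.9·0.8000 / (0.9·0.8000 + 0.35·0.2000) ≈ 0.9114
After a stress test='pass': P(defective) = 0.1·0.9114 / (0.1·0.9114 + 0.65·0.0886) ≈ 0.6128
After an electrical test='fail': P(defective) = 0.55·0.6128 / (0.55·0.6128 + 0.45·0.3872) ≈ 0.6592

0.6592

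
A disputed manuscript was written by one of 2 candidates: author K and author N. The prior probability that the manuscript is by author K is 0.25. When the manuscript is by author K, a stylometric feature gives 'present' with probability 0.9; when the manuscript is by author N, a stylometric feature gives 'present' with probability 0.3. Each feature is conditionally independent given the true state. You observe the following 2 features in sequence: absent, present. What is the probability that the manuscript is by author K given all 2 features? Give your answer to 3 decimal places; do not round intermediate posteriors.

0.125

After 'absent': P(author K) = 0.1·0.2500 / (0.1·0.2500 + 0.7·0.7500) ≈ 0.0455
After 'present': P(author K) = 0.9·0.0455 / (0.9·0.0455 + 0.3·0.9545) ≈ 0.1250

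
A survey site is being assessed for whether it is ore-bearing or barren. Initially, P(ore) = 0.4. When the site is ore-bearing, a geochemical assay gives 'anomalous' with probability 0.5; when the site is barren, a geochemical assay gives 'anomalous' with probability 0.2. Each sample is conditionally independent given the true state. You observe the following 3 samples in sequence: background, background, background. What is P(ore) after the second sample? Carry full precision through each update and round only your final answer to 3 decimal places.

Each posterior becomes the prior for the next update.
After 'background': P(ore) = 0.5·0.4000 / (0.5·0.4000 + 0.8·0.6000) ≈ 0.2941
After 'background': P(ore) = 0.5·0.2941 / (0.5·0.2941 + 0.8·0.7059) ≈ 0.2066

0.207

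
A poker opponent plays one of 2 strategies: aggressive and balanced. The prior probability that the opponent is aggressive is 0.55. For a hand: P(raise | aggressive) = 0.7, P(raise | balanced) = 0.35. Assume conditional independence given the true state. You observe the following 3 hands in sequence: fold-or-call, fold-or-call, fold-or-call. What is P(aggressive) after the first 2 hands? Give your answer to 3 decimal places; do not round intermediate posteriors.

After 'fold-or-call': P(aggressive) = 0.3·0.5500 / (0.3·0.5500 + 0.65·0.4500) ≈ 0.3607
After 'fold-or-call': P(aggressive) = 0.3·0.3607 / (0.3·0.3607 + 0.65·0.6393) ≈ 0.2066

0.207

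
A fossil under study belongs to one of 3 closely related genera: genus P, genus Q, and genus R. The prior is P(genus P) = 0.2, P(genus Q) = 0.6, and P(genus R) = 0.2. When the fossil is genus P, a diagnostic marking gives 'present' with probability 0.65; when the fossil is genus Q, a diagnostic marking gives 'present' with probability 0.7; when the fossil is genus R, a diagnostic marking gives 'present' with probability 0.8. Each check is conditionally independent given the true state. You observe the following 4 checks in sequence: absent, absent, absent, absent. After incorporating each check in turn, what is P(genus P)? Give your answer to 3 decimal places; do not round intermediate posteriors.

After 'absent': normaliser = 0.35·0.2000 + 0.3·0.6000 + 0.2·0.2000; P(genus P) ≈ 0.2414, P(genus Q) ≈ 0.6207, P(genus R) ≈ 0.1379
After 'absent': normaliser = 0.35·0.2414 + 0.3·0.6207 + 0.2·0.1379; P(genus P) ≈ 0.2832, P(genus Q) ≈ 0.6243, P(genus R) ≈ 0.0925
After 'absent': normaliser = 0.35·0.2832 + 0.3·0.6243 + 0.2·0.0925; P(genus P) ≈ 0.3251, P(genus Q) ≈ 0.6142, P(genus R) ≈ 0.0607
After 'absent': normaliser = 0.35·0.3251 + 0.3·0.6142 + 0.2·0.0607; P(genus P) ≈ 0.3668, P(genus Q) ≈ 0.5940, P(genus R) ≈ 0.0391

0.367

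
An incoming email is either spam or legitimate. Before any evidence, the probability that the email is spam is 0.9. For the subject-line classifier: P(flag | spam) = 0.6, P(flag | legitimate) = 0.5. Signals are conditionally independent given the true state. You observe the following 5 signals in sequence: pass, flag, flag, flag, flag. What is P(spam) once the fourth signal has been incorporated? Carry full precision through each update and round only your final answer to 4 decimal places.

After 'pass': P(spam) = 0.4·0.9000 / (0.4·0.9000 + 0.5·0.1000) ≈ 0.8780
After 'flag': P(spam) = 0.6·0.8780 / (0.6·0.8780 + 0.5·0.1220) ≈ 0.8963
After 'flag': P(spam) = 0.6·0.8963 / (0.6·0.8963 + 0.5·0.1037) ≈ 0.9120
After 'flag': P(spam) = 0.6·0.9120 / (0.6·0.9120 + 0.5·0.0880) ≈ 0.9256

0.9256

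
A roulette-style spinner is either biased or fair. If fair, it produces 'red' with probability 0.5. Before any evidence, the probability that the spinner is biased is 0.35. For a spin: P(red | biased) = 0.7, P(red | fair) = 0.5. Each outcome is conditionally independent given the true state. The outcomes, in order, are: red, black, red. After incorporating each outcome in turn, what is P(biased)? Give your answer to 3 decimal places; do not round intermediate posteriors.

Each posterior becomes the prior for the next update.
After 'red': P(biased) = 0.7·0.3500 / (0.7·0.3500 + 0.5·0.6500) ≈ 0.4298
After 'black': P(biased) = 0.3·0.4298 / (0.3·0.4298 + 0.5·0.5702) ≈ 0.3114
After 'red': P(biased) = 0.7·0.3114 / (0.7·0.3114 + 0.5·0.6886) ≈ 0.3877

0.388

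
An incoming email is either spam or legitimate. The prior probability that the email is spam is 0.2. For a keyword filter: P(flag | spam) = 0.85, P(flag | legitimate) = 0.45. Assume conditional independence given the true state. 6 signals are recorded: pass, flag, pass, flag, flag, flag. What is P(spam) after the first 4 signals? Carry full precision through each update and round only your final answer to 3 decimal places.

0.062

After 'pass': P(spam) = 0.15·0.2000 / (0.15·0.2000 + 0.55·0.8000) ≈ 0.0638
After 'flag': P(spam) = 0.85·0.0638 / (0.85·0.0638 + 0.45·0.9362) ≈ 0.1141
After 'pass': P(spam) = 0.15·0.1141 / (0.15·0.1141 + 0.55·0.8859) ≈ 0.0339
After 'flag': P(spam) = 0.85·0.0339 / (0.85·0.0339 + 0.45·0.9661) ≈ 0.0622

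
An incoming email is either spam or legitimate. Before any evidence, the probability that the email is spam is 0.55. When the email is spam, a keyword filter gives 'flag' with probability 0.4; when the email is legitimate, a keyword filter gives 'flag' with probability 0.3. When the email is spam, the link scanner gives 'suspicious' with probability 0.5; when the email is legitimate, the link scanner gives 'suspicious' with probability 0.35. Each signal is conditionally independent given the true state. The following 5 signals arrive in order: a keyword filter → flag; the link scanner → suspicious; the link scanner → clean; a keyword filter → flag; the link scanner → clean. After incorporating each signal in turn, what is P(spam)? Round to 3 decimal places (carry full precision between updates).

After a keyword filter='flag': P(spam) = 0.4·0.5500 / (0.4·0.5500 + 0.3·0.4500) ≈ 0.6197
After the link scanner='suspicious': P(spam) = 0.5·0.6197 / (0.5·0.6197 + 0.35·0.3803) ≈ 0.6995
After the link scanner='clean': P(spam) = 0.5·0.6995 / (0.5·0.6995 + 0.65·0.3005) ≈ 0.6417
After a keyword filter='flag': P(spam) = 0.4·0.6417 / (0.4·0.6417 + 0.3·0.3583) ≈ 0.7048
After the link scanner='clean': P(spam) = 0.5·0.7048 / (0.5·0.7048 + 0.65·0.2952) ≈ 0.6475

0.647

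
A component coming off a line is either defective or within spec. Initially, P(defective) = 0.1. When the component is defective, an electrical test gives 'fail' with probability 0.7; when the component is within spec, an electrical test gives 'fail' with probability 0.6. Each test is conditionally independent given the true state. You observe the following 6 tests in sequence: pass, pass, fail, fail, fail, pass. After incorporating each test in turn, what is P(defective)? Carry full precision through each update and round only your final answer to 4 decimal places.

0.0693

After 'pass': P(defective) = 0.3·0.1000 / (0.3·0.1000 + 0.4·0.9000) ≈ 0.0769
After 'pass': P(defective) = 0.3·0.0769 / (0.3·0.0769 + 0.4·0.9231) ≈ 0.0588
After 'fail': P(defective) = 0.7·0.0588 / (0.7·0.0588 + 0.6·0.9412) ≈ 0.0680
After 'fail': P(defective) = 0.7·0.0680 / (0.7·0.0680 + 0.6·0.9320) ≈ 0.0784
After 'fail': P(defective) = 0.7·0.0784 / (0.7·0.0784 + 0.6·0.9216) ≈ 0.0903
After 'pass': P(defective) = 0.3·0.0903 / (0.3·0.0903 + 0.4·0.9097) ≈ 0.0693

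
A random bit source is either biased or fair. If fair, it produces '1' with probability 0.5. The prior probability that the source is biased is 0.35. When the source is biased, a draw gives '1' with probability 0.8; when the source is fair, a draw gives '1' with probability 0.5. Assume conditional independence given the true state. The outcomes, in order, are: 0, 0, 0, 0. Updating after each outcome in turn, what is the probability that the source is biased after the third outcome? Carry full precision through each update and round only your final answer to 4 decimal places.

After '0': P(biased) = 0.2·0.3500 / (0.2·0.3500 + 0.5·0.6500) ≈ 0.1772
After '0': P(biased) = 0.2·0.1772 / (0.2·0.1772 + 0.5·0.8228) ≈ 0.0793
After '0': P(biased) = 0.2·0.0793 / (0.2·0.0793 + 0.5·0.9207) ≈ 0.0333

0.0333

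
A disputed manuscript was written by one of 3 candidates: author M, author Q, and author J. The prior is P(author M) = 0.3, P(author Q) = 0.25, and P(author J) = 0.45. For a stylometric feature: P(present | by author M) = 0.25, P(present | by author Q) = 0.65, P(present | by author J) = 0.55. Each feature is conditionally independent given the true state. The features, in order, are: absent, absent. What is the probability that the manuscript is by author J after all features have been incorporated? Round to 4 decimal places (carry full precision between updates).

0.3137

After 'absent': normaliser = 0.75·0.3000 + 0.35·0.2500 + 0.45·0.4500; P(author M) ≈ 0.4369, P(author Q) ≈ 0.1699, P(author J) ≈ 0.3932
After 'absent': normaliser = 0.75·0.4369 + 0.35·0.1699 + 0.45·0.3932; P(author M) ≈ 0.5809, P(author Q) ≈ 0.1054, P(author J) ≈ 0.3137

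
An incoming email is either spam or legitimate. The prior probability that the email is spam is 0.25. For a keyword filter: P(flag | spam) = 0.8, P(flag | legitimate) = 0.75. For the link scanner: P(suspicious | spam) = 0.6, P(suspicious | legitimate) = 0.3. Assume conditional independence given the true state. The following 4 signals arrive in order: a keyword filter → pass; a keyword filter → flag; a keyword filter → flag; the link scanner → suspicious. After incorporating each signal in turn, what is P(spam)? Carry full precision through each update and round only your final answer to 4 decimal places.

After a keyword filter='pass': P(spam) = 0.2·0.2500 / (0.2·0.2500 + 0.25·0.7500) ≈ 0.2105
After a keyword filter='flag': P(spam) = 0.8·0.2105 / (0.8·0.2105 + 0.75·0.7895) ≈ 0.2215
After a keyword filter='flag': P(spam) = 0.8·0.2215 / (0.8·0.2215 + 0.75·0.7785) ≈ 0.2328
After the link scanner='suspicious': P(spam) = 0.6·0.2328 / (0.6·0.2328 + 0.3·0.7672) ≈ 0.3777

0.3777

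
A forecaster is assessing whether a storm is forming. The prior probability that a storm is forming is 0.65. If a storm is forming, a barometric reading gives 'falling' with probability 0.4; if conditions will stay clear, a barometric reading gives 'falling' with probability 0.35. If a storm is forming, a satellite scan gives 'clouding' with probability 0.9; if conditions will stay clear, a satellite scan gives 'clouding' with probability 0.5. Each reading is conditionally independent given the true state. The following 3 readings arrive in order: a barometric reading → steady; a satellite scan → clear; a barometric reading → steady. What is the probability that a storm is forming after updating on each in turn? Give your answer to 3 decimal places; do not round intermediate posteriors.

0.240

After a barometric reading='steady': P(storm) = 0.6·0.6500 / (0.6·0.6500 + 0.65·0.3500) ≈ 0.6316
After a satellite scan='clear': P(storm) = 0.1·0.6316 / (0.1·0.6316 + 0.5·0.3684) ≈ 0.2553
After a barometric reading='steady': P(storm) = 0.6·0.2553 / (0.6·0.2553 + 0.65·0.7447) ≈ 0.2404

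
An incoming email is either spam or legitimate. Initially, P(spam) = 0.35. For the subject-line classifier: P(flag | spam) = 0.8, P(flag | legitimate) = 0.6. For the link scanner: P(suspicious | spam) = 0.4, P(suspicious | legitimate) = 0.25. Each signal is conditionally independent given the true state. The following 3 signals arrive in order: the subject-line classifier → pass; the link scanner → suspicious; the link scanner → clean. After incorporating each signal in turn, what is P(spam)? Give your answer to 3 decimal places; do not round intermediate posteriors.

0.256

After the subject-line classifier='pass': P(spam) = 0.2·0.3500 / (0.2·0.3500 + 0.4·0.6500) ≈ 0.2121
After the link scanner='suspicious': P(spam) = 0.4·0.2121 / (0.4·0.2121 + 0.25·0.7879) ≈ 0.3011
After the link scanner='clean': P(spam) = 0.6·0.3011 / (0.6·0.3011 + 0.75·0.6989) ≈ 0.2563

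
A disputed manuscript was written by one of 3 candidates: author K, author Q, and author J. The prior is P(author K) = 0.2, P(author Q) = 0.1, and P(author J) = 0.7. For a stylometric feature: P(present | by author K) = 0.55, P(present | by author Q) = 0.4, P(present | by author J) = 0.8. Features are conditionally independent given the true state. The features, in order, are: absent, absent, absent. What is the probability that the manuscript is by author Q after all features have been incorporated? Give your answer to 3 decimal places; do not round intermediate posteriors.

0.476

After 'absent': normaliser = 0.45·0.2000 + 0.6·0.1000 + 0.2·0.7000; P(author K) ≈ 0.3103, P(author Q) ≈ 0.2069, P(author J) ≈ 0.4828
After 'absent': normaliser = 0.45·0.3103 + 0.6·0.2069 + 0.2·0.4828; P(author K) ≈ 0.3876, P(author Q) ≈ 0.3445, P(author J) ≈ 0.2679
After 'absent': normaliser = 0.45·0.3876 + 0.6·0.3445 + 0.2·0.2679; P(author K) ≈ 0.4012, P(author Q) ≈ 0.4755, P(author J) ≈ 0.1233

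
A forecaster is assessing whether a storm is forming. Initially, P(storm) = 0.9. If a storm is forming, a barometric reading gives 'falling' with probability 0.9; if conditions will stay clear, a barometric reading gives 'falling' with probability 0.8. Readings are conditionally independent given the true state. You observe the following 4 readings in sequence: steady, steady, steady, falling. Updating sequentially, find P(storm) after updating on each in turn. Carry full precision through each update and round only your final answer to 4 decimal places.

0.5586

After 'steady': P(storm) = 0.1·0.9000 / (0.1·0.9000 + 0.2·0.1000) ≈ 0.8182
After 'steady': P(storm) = 0.1·0.8182 / (0.1·0.8182 + 0.2·0.1818) ≈ 0.6923
After 'steady': P(storm) = 0.1·0.6923 / (0.1·0.6923 + 0.2·0.3077) ≈ 0.5294
After 'falling': P(storm) = 0.9·0.5294 / (0.9·0.5294 + 0.8·0.4706) ≈ 0.5586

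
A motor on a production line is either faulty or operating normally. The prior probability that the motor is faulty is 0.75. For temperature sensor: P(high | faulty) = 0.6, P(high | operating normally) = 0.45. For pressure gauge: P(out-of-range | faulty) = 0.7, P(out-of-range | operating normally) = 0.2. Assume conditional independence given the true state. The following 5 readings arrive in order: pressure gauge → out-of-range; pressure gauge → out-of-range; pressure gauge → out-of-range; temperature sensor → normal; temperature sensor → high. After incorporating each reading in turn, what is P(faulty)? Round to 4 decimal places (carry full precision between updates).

After pressure gauge='out-of-range': P(faulty) = 0.7·0.7500 / (0.7·0.7500 + 0.2·0.2500) ≈ 0.9130
After pressure gauge='out-of-range': P(faulty) = 0.7·0.9130 / (0.7·0.9130 + 0.2·0.0870) ≈ 0.9735
After pressure gauge='out-of-range': P(faulty) = 0.7·0.9735 / (0.7·0.9735 + 0.2·0.0265) ≈ 0.9923
After temperature sensor='normal': P(faulty) = 0.4·0.9923 / (0.4·0.9923 + 0.55·0.0077) ≈ 0.9894
After temperature sensor='high': P(faulty) = 0.6·0.9894 / (0.6·0.9894 + 0.45·0.0106) ≈ 0.9920

0.9920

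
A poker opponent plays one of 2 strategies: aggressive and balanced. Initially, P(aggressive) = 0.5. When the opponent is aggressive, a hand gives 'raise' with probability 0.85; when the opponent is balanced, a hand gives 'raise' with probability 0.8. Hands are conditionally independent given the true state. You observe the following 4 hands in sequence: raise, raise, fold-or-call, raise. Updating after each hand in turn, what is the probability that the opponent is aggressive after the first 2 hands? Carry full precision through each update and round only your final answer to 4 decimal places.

0.5303

After 'raise': P(aggressive) = 0.85·0.5000 / (0.85·0.5000 + 0.8·0.5000) ≈ 0.5152
After 'raise': P(aggressive) = 0.85·0.5152 / (0.85·0.5152 + 0.8·0.4848) ≈ 0.5303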